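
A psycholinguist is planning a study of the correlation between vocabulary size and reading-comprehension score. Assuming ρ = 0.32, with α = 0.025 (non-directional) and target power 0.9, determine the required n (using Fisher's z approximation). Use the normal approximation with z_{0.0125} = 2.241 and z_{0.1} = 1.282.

Fisher's z: C = ½·ln((1+r)/(1−r)) = ½·ln(1.9412) = 0.3316.
n = ((z_{α/2} + z_β)/C)² + 3.
(2.241 + 1.282) / 0.3316 = 3.523 / 0.3316 = 10.624.
n = 10.624² + 3 = 112.87 + 3 = 115.9.
Round up.

n = 116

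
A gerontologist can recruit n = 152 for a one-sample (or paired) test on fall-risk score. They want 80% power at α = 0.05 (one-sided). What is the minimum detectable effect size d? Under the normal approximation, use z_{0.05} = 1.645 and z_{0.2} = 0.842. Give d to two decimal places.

For a single sample (or paired design) of n = 152: d_min = (z_{α} + z_β)/√n.
z-sum = 1.645 + 0.842 = 2.487.
d_min = 2.487 / √152 = 2.487 / 12.329 = 0.202.

d_min ≈ 0.20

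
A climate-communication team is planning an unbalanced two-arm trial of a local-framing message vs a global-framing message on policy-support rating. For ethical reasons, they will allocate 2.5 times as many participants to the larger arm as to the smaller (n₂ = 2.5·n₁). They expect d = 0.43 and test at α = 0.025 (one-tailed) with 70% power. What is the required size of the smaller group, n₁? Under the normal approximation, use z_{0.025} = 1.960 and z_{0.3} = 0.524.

n₁ = 47

With allocation ratio k = n₂/n₁ = 2.5, Var(x̄₁−x̄₂) = σ²(1/n₁ + 1/(k·n₁)) = σ²·(k+1)/(k·n₁).
So n₁ = (1 + 1/k)·((z_{α} + z_β)/d)² = 1.400 × (2.484/0.43)².
n₁ = 1.400 × 33.37 = 46.7.
Round up: n₁ = 47, giving n₂ = ⌈2.5 × 47⌉ = ⌈117.5⌉ = 118.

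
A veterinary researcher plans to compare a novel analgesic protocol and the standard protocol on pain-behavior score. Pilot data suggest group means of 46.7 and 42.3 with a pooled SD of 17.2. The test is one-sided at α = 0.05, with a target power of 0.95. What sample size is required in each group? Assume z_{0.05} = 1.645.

Cohen's d = |M₁ − M₂| / SD_pooled = |46.7 − 42.3| / 17.2 = 4.4 / 17.2 = 0.256.
For two independent groups with equal n: n = 2·((z_{α} + z_β) / d)².
z_{α} + z_β = 1.645 + 1.645 = 3.290.
n = 2 × (3.290 / 0.256)² = 2 × 12.852² = 2 × 165.16 = 330.3.
Round up to the next whole participant.

n = 331 per group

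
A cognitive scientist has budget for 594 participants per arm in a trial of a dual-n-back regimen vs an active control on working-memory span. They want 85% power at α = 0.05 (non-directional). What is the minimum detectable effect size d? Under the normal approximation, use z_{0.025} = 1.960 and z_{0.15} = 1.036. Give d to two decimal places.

d_min ≈ 0.17

For two independent groups of n = 594 each: d_min = (z_{α/2} + z_β)·√(2/n).
z-sum = 1.960 + 1.036 = 2.996.
d_min = 2.996 × √(2/594) = 2.996 × 0.0580 = 0.174.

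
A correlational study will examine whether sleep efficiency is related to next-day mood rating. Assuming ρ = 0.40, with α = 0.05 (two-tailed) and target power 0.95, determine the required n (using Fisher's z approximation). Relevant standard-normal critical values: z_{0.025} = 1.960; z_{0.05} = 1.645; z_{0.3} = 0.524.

Fisher's z: C = ½·ln((1+r)/(1−r)) = ½·ln(2.3333) = 0.4236.
n = ((z_{α/2} + z_β)/C)² + 3.
(1.960 + 1.645) / 0.4236 = 3.605 / 0.4236 = 8.510.
n = 8.510² + 3 = 72.43 + 3 = 75.4.
Round up.

n = 76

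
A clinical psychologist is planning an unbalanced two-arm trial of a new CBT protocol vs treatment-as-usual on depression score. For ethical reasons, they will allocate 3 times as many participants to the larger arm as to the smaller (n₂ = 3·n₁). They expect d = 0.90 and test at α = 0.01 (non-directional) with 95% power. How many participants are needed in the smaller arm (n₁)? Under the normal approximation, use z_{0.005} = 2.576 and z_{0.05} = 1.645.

With allocation ratio k = n₂/n₁ = 3, Var(x̄₁−x̄₂) = σ²(1/n₁ + 1/(k·n₁)) = σ²·(k+1)/(k·n₁).
So n₁ = (1 + 1/k)·((z_{α/2} + z_β)/d)² = 1.333 × (4.221/0.90)².
n₁ = 1.333 × 22.00 = 29.3.
Round up: n₁ = 30, giving n₂ = 3 × 30 = 90.

n₁ = 30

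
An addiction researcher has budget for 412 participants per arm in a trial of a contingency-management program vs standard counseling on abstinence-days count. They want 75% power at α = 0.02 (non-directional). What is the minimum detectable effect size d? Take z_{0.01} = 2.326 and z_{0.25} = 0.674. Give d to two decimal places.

d_min ≈ 0.21

For two independent groups of n = 412 each: d_min = (z_{α/2} + z_β)·√(2/n).
z-sum = 2.326 + 0.674 = 3.000.
d_min = 3.000 × √(2/412) = 3.000 × 0.0697 = 0.209.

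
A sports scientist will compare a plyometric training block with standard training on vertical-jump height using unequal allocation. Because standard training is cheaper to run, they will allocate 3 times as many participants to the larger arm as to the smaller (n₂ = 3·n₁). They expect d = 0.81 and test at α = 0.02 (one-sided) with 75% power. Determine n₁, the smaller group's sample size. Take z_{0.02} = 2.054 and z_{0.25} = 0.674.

n₁ = 16

With allocation ratio k = n₂/n₁ = 3, Var(x̄₁−x̄₂) = σ²(1/n₁ + 1/(k·n₁)) = σ²·(k+1)/(k·n₁).
So n₁ = (1 + 1/k)·((z_{α} + z_β)/d)² = 1.333 × (2.728/0.81)².
n₁ = 1.333 × 11.34 = 15.1.
Round up: n₁ = 16, giving n₂ = 3 × 16 = 48.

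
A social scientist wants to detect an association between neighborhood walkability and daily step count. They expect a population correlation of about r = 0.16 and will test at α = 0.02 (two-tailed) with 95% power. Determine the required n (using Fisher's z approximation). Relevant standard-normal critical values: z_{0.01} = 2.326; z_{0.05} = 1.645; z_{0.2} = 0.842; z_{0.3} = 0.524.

Fisher's z: C = ½·ln((1+r)/(1−r)) = ½·ln(1.3810) = 0.1614.
n = ((z_{α/2} + z_β)/C)² + 3.
(2.326 + 1.645) / 0.1614 = 3.971 / 0.1614 = 24.603.
n = 24.603² + 3 = 605.33 + 3 = 608.3.
Round up.

n = 609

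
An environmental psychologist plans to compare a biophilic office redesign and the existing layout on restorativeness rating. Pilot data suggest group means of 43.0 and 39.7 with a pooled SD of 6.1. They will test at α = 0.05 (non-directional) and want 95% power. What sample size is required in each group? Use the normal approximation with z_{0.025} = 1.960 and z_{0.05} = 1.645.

n = 89 per group

Cohen's d = |M₁ − M₂| / SD_pooled = |43.0 − 39.7| / 6.1 = 3.3 / 6.1 = 0.541.
For two independent groups with equal n: n = 2·((z_{α/2} + z_β) / d)².
z_{α/2} + z_β = 1.960 + 1.645 = 3.605.
n = 2 × (3.605 / 0.541)² = 2 × 6.664² = 2 × 44.40 = 88.8.
Round up to the next whole participant.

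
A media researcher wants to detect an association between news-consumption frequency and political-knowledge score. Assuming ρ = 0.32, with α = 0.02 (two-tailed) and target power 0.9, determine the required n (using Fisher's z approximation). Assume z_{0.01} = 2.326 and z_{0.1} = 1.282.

Fisher's z: C = ½·ln((1+r)/(1−r)) = ½·ln(1.9412) = 0.3316.
n = ((z_{α/2} + z_β)/C)² + 3.
(2.326 + 1.282) / 0.3316 = 3.608 / 0.3316 = 10.881.
n = 10.881² + 3 = 118.39 + 3 = 121.4.
Round up.

n = 122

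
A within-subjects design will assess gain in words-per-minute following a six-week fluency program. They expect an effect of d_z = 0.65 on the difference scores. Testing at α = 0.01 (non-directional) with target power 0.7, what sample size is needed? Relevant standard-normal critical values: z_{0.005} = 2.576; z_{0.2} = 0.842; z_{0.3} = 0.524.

For a paired (one-sample on differences) test: n = ((z_{α/2} + z_β) / d)².
z_{α/2} + z_β = 2.576 + 0.524 = 3.100.
n = (3.100 / 0.65)² = 4.769² = 22.75.
Round up.

n = 23 pairs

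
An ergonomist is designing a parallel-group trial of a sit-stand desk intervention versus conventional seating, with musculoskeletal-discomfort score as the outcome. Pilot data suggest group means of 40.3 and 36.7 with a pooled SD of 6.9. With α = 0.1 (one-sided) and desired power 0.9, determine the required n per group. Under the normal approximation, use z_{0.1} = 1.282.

Cohen's d = |M₁ − M₂| / SD_pooled = |40.3 − 36.7| / 6.9 = 3.6 / 6.9 = 0.522.
For two independent groups with equal n: n = 2·((z_{α} + z_β) / d)².
z_{α} + z_β = 1.282 + 1.282 = 2.564.
n = 2 × (2.564 / 0.522)² = 2 × 4.912² = 2 × 24.13 = 48.3.
Round up to the next whole participant.

n = 49 per group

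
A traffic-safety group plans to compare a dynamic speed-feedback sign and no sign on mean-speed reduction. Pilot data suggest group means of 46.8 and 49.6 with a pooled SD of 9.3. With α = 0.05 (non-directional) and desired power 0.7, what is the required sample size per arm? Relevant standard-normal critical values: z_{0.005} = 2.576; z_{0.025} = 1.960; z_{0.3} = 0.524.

n = 137 per group

Cohen's d = |M₁ − M₂| / SD_pooled = |46.8 − 49.6| / 9.3 = 2.8 / 9.3 = 0.301.
For two independent groups with equal n: n = 2·((z_{α/2} + z_β) / d)².
z_{α/2} + z_β = 1.960 + 0.524 = 2.484.
n = 2 × (2.484 / 0.301)² = 2 × 8.252² = 2 × 68.10 = 136.2.
Round up to the next whole participant.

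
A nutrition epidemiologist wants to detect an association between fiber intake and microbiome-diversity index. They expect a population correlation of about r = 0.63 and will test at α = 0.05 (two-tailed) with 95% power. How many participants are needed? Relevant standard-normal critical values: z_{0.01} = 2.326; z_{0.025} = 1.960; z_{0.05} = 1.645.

n = 27

Fisher's z: C = ½·ln((1+r)/(1−r)) = ½·ln(4.4054) = 0.7414.
n = ((z_{α/2} + z_β)/C)² + 3.
(1.960 + 1.645) / 0.7414 = 3.605 / 0.7414 = 4.862.
n = 4.862² + 3 = 23.64 + 3 = 26.6.
Round up.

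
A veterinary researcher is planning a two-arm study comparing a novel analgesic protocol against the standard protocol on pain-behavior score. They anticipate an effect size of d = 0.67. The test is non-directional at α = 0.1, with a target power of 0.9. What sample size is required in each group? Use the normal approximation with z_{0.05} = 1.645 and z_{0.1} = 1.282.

n = 39 per group

For two independent groups with equal n: n = 2·((z_{α/2} + z_β) / d)².
z_{α/2} + z_β = 1.645 + 1.282 = 2.927.
n = 2 × (2.927 / 0.67)² = 2 × 4.369² = 2 × 19.09 = 38.2.
Round up to the next whole participant.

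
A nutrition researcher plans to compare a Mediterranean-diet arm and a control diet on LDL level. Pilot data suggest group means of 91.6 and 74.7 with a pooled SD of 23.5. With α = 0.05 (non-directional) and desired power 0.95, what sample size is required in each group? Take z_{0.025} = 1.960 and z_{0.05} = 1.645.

n = 51 per group

Cohen's d = |M₁ − M₂| / SD_pooled = |91.6 − 74.7| / 23.5 = 16.9 / 23.5 = 0.719.
For two independent groups with equal n: n = 2·((z_{α/2} + z_β) / d)².
z_{α/2} + z_β = 1.960 + 1.645 = 3.605.
n = 2 × (3.605 / 0.719)² = 2 × 5.014² = 2 × 25.14 = 50.3.
Round up to the next whole participant.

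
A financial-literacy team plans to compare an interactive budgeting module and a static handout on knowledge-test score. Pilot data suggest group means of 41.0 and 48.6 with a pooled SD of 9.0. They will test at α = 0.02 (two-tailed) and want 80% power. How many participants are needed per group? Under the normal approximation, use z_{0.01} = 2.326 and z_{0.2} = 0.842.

n = 29 per group

Cohen's d = |M₁ − M₂| / SD_pooled = |41.0 − 48.6| / 9.0 = 7.6 / 9.0 = 0.844.
For two independent groups with equal n: n = 2·((z_{α/2} + z_β) / d)².
z_{α/2} + z_β = 2.326 + 0.842 = 3.168.
n = 2 × (3.168 / 0.844)² = 2 × 3.754² = 2 × 14.09 = 28.2.
Round up to the next whole participant.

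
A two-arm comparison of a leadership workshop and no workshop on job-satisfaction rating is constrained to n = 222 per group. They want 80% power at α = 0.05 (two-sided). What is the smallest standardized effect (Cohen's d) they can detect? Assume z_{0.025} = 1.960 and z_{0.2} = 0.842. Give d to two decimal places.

For two independent groups of n = 222 each: d_min = (z_{α/2} + z_β)·√(2/n).
z-sum = 1.960 + 0.842 = 2.802.
d_min = 2.802 × √(2/222) = 2.802 × 0.0949 = 0.266.

d_min ≈ 0.27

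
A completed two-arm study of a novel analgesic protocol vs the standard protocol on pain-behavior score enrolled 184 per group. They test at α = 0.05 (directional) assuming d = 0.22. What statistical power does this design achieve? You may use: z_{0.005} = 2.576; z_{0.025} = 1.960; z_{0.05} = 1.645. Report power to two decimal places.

For two equal groups, power = Φ(d·√(n/2) − z_{α}).
d·√(n/2) = 0.22 × √(184/2) = 0.22 × 9.592 = 2.110.
z_β = 2.110 − 1.645 = 0.465.
Power = Φ(0.465) = 0.679.

power ≈ 0.68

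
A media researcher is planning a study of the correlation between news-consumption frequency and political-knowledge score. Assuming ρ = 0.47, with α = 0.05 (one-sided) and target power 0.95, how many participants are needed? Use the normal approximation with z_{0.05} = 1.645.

Fisher's z: C = ½·ln((1+r)/(1−r)) = ½·ln(2.7736) = 0.5101.
n = ((z_{α} + z_β)/C)² + 3.
(1.645 + 1.645) / 0.5101 = 3.290 / 0.5101 = 6.450.
n = 6.450² + 3 = 41.60 + 3 = 44.6.
Round up.

n = 45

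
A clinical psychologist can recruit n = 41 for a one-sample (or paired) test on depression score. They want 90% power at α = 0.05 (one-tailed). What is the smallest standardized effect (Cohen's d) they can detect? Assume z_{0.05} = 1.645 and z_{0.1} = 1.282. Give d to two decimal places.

d_min ≈ 0.46

For a single sample (or paired design) of n = 41: d_min = (z_{α} + z_β)/√n.
z-sum = 1.645 + 1.282 = 2.927.
d_min = 2.927 / √41 = 2.927 / 6.403 = 0.457.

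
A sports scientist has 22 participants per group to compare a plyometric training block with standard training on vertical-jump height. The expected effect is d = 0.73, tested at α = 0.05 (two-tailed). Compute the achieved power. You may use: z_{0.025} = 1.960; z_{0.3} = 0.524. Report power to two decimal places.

power ≈ 0.68

For two equal groups, power = Φ(d·√(n/2) − z_{α/2}).
d·√(n/2) = 0.73 × √(22/2) = 0.73 × 3.317 = 2.421.
z_β = 2.421 − 1.960 = 0.461.
Power = Φ(0.461) = 0.678.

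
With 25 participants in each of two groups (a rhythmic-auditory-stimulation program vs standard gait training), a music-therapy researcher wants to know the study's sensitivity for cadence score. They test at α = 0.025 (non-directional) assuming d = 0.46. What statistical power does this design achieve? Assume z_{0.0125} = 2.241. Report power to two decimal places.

power ≈ 0.27

For two equal groups, power = Φ(d·√(n/2) − z_{α/2}).
d·√(n/2) = 0.46 × √(25/2) = 0.46 × 3.536 = 1.626.
z_β = 1.626 − 2.241 = -0.615.
Power = Φ(-0.615) = 0.269.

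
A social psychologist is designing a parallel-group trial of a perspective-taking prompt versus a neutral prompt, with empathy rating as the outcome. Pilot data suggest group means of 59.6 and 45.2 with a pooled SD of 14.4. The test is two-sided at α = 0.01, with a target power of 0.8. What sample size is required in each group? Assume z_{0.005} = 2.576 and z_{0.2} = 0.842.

Cohen's d = |M₁ − M₂| / SD_pooled = |59.6 − 45.2| / 14.4 = 14.4 / 14.4 = 1.000.
For two independent groups with equal n: n = 2·((z_{α/2} + z_β) / d)².
z_{α/2} + z_β = 2.576 + 0.842 = 3.418.
n = 2 × (3.418 / 1.000)² = 2 × 3.418² = 2 × 11.68 = 23.4.
Round up to the next whole participant.

n = 24 per group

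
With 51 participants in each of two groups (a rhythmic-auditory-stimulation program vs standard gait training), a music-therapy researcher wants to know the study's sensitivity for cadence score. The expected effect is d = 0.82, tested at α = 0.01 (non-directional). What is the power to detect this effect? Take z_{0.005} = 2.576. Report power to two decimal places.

For two equal groups, power = Φ(d·√(n/2) − z_{α/2}).
d·√(n/2) = 0.82 × √(51/2) = 0.82 × 5.050 = 4.141.
z_β = 4.141 − 2.576 = 1.565.
Power = Φ(1.565) = 0.941.

power ≈ 0.94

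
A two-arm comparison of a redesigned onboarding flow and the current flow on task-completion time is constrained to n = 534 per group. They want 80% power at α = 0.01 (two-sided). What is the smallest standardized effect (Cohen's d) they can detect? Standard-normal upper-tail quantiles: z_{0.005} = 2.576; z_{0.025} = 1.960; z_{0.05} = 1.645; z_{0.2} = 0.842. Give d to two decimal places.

For two independent groups of n = 534 each: d_min = (z_{α/2} + z_β)·√(2/n).
z-sum = 2.576 + 0.842 = 3.418.
d_min = 3.418 × √(2/534) = 3.418 × 0.0612 = 0.209.

d_min ≈ 0.21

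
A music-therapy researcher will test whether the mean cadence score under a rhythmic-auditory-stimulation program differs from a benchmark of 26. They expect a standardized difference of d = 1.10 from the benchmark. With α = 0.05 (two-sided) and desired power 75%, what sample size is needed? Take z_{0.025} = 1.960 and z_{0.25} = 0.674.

n = 6

For a one-sample test: n = ((z_{α/2} + z_β) / d)².
z_{α/2} + z_β = 1.960 + 0.674 = 2.634.
n = (2.634 / 1.10)² = 2.395² = 5.73.
Round up.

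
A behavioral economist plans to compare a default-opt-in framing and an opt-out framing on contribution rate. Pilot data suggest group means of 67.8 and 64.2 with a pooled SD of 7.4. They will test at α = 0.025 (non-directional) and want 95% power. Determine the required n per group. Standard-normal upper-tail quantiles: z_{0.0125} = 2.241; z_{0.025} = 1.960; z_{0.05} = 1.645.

Cohen's d = |M₁ − M₂| / SD_pooled = |67.8 − 64.2| / 7.4 = 3.6 / 7.4 = 0.486.
For two independent groups with equal n: n = 2·((z_{α/2} + z_β) / d)².
z_{α/2} + z_β = 2.241 + 1.645 = 3.886.
n = 2 × (3.886 / 0.486)² = 2 × 7.996² = 2 × 63.93 = 127.9.
Round up to the next whole participant.

n = 128 per group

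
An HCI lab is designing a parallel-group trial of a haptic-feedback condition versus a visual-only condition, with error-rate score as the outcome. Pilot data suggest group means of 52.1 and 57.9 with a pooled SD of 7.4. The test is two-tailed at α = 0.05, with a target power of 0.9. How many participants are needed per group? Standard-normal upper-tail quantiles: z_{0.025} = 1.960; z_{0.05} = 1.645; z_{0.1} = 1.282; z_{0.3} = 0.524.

n = 35 per group

Cohen's d = |M₁ − M₂| / SD_pooled = |52.1 − 57.9| / 7.4 = 5.8 / 7.4 = 0.784.
For two independent groups with equal n: n = 2·((z_{α/2} + z_β) / d)².
z_{α/2} + z_β = 1.960 + 1.282 = 3.242.
n = 2 × (3.242 / 0.784)² = 2 × 4.135² = 2 × 17.10 = 34.2.
Round up to the next whole participant.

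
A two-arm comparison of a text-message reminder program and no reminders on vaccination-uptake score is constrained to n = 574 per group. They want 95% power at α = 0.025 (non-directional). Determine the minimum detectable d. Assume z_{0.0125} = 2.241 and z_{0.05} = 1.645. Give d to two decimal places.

d_min ≈ 0.23

For two independent groups of n = 574 each: d_min = (z_{α/2} + z_β)·√(2/n).
z-sum = 2.241 + 1.645 = 3.886.
d_min = 3.886 × √(2/574) = 3.886 × 0.0590 = 0.229.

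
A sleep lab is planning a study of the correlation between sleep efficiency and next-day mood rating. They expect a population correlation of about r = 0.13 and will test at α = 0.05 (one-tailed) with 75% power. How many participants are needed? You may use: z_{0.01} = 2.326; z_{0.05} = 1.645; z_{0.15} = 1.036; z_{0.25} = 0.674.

n = 318

Fisher's z: C = ½·ln((1+r)/(1−r)) = ½·ln(1.2989) = 0.1307.
n = ((z_{α} + z_β)/C)² + 3.
(1.645 + 0.674) / 0.1307 = 2.319 / 0.1307 = 17.743.
n = 17.743² + 3 = 314.81 + 3 = 317.8.
Round up.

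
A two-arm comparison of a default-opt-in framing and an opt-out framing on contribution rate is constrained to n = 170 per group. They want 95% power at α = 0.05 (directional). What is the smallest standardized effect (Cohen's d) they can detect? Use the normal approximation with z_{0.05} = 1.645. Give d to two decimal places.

For two independent groups of n = 170 each: d_min = (z_{α} + z_β)·√(2/n).
z-sum = 1.645 + 1.645 = 3.290.
d_min = 3.290 × √(2/170) = 3.290 × 0.1085 = 0.357.

d_min ≈ 0.36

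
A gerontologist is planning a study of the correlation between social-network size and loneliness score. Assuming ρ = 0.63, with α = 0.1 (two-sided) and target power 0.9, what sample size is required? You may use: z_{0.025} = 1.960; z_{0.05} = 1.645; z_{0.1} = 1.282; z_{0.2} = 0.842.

n = 19

Fisher's z: C = ½·ln((1+r)/(1−r)) = ½·ln(4.4054) = 0.7414.
n = ((z_{α/2} + z_β)/C)² + 3.
(1.645 + 1.282) / 0.7414 = 2.927 / 0.7414 = 3.948.
n = 3.948² + 3 = 15.59 + 3 = 18.6.
Round up.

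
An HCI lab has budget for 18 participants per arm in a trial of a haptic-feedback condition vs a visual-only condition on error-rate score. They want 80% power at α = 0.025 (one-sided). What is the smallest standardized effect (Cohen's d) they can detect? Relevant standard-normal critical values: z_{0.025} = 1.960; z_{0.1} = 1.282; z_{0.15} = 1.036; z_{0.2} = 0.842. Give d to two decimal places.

For two independent groups of n = 18 each: d_min = (z_{α} + z_β)·√(2/n).
z-sum = 1.960 + 0.842 = 2.802.
d_min = 2.802 × √(2/18) = 2.802 × 0.3333 = 0.934.

d_min ≈ 0.93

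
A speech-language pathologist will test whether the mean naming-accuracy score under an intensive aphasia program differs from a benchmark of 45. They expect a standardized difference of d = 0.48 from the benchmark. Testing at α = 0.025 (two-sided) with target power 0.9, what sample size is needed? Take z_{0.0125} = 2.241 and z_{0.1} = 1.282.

For a one-sample test: n = ((z_{α/2} + z_β) / d)².
z_{α/2} + z_β = 2.241 + 1.282 = 3.523.
n = (3.523 / 0.48)² = 7.340² = 53.87.
Round up.

n = 54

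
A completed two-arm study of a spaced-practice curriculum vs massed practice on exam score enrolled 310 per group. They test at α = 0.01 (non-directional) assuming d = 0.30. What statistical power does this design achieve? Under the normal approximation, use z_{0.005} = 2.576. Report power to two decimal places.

power ≈ 0.88

For two equal groups, power = Φ(d·√(n/2) − z_{α/2}).
d·√(n/2) = 0.30 × √(310/2) = 0.30 × 12.450 = 3.735.
z_β = 3.735 − 2.576 = 1.159.
Power = Φ(1.159) = 0.877.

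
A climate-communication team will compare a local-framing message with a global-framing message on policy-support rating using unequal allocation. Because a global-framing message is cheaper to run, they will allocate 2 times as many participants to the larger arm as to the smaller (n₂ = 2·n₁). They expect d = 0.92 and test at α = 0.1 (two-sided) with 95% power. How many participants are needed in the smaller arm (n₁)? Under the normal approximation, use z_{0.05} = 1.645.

With allocation ratio k = n₂/n₁ = 2, Var(x̄₁−x̄₂) = σ²(1/n₁ + 1/(k·n₁)) = σ²·(k+1)/(k·n₁).
So n₁ = (1 + 1/k)·((z_{α/2} + z_β)/d)² = 1.500 × (3.290/0.92)².
n₁ = 1.500 × 12.79 = 19.2.
Round up: n₁ = 20, giving n₂ = 2 × 20 = 40.

n₁ = 20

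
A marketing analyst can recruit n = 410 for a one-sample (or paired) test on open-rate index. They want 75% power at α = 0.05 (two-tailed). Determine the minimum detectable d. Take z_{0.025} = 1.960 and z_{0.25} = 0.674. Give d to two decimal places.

For a single sample (or paired design) of n = 410: d_min = (z_{α/2} + z_β)/√n.
z-sum = 1.960 + 0.674 = 2.634.
d_min = 2.634 / √410 = 2.634 / 20.248 = 0.130.

d_min ≈ 0.13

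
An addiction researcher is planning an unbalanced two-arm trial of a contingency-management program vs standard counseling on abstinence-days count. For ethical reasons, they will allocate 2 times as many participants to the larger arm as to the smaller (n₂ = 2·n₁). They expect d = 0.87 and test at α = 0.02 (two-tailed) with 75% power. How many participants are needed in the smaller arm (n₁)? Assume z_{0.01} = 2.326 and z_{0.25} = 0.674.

With allocation ratio k = n₂/n₁ = 2, Var(x̄₁−x̄₂) = σ²(1/n₁ + 1/(k·n₁)) = σ²·(k+1)/(k·n₁).
So n₁ = (1 + 1/k)·((z_{α/2} + z_β)/d)² = 1.500 × (3.000/0.87)².
n₁ = 1.500 × 11.89 = 17.8.
Round up: n₁ = 18, giving n₂ = 2 × 18 = 36.

n₁ = 18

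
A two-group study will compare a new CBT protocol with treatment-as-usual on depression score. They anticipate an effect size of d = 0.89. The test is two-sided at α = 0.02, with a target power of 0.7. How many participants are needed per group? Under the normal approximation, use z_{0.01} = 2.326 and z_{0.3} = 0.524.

n = 21 per group

For two independent groups with equal n: n = 2·((z_{α/2} + z_β) / d)².
z_{α/2} + z_β = 2.326 + 0.524 = 2.850.
n = 2 × (2.850 / 0.89)² = 2 × 3.202² = 2 × 10.25 = 20.5.
Round up to the next whole participant.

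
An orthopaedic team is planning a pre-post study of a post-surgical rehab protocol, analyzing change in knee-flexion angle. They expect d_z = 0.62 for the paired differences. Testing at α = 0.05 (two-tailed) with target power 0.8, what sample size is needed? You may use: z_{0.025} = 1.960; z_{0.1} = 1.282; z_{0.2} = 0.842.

For a paired (one-sample on differences) test: n = ((z_{α/2} + z_β) / d)².
z_{α/2} + z_β = 1.960 + 0.842 = 2.802.
n = (2.802 / 0.62)² = 4.519² = 20.42.
Round up.

n = 21 pairs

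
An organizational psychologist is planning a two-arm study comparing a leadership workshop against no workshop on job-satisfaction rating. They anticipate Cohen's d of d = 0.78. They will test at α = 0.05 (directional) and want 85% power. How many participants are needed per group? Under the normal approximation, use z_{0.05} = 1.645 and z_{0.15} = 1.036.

n = 24 per group

For two independent groups with equal n: n = 2·((z_{α} + z_β) / d)².
z_{α} + z_β = 1.645 + 1.036 = 2.681.
n = 2 × (2.681 / 0.78)² = 2 × 3.437² = 2 × 11.81 = 23.6.
Round up to the next whole participant.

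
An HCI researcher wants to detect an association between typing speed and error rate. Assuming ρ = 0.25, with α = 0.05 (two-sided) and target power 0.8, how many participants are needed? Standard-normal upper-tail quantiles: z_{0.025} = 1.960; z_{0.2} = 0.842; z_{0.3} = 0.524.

n = 124

Fisher's z: C = ½·ln((1+r)/(1−r)) = ½·ln(1.6667) = 0.2554.
n = ((z_{α/2} + z_β)/C)² + 3.
(1.960 + 0.842) / 0.2554 = 2.802 / 0.2554 = 10.971.
n = 10.971² + 3 = 120.36 + 3 = 123.4.
Round up.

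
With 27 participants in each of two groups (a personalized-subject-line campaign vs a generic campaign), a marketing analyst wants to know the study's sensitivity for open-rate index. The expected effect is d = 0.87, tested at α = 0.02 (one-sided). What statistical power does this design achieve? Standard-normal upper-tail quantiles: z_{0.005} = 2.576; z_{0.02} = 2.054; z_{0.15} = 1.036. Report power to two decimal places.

power ≈ 0.87

For two equal groups, power = Φ(d·√(n/2) − z_{α}).
d·√(n/2) = 0.87 × √(27/2) = 0.87 × 3.674 = 3.197.
z_β = 3.197 − 2.054 = 1.143.
Power = Φ(1.143) = 0.873.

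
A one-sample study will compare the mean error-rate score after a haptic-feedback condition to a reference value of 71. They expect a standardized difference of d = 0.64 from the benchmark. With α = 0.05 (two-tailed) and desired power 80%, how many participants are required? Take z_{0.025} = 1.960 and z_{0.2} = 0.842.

n = 20

For a one-sample test: n = ((z_{α/2} + z_β) / d)².
z_{α/2} + z_β = 1.960 + 0.842 = 2.802.
n = (2.802 / 0.64)² = 4.378² = 19.17.
Round up.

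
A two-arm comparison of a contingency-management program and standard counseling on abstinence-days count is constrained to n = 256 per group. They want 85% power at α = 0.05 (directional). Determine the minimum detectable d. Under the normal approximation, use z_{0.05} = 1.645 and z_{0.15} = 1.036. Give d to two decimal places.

For two independent groups of n = 256 each: d_min = (z_{α} + z_β)·√(2/n).
z-sum = 1.645 + 1.036 = 2.681.
d_min = 2.681 × √(2/256) = 2.681 × 0.0884 = 0.237.

d_min ≈ 0.24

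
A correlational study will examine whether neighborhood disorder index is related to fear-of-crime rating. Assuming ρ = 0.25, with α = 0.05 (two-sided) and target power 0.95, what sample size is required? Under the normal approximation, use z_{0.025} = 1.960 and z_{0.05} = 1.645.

Fisher's z: C = ½·ln((1+r)/(1−r)) = ½·ln(1.6667) = 0.2554.
n = ((z_{α/2} + z_β)/C)² + 3.
(1.960 + 1.645) / 0.2554 = 3.605 / 0.2554 = 14.115.
n = 14.115² + 3 = 199.24 + 3 = 202.2.
Round up.

n = 203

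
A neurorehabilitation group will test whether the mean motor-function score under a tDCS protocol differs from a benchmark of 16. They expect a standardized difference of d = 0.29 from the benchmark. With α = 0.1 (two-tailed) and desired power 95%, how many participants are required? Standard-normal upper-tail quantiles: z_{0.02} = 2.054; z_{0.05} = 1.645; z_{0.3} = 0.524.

For a one-sample test: n = ((z_{α/2} + z_β) / d)².
z_{α/2} + z_β = 1.645 + 1.645 = 3.290.
n = (3.290 / 0.29)² = 11.345² = 128.71.
Round up.

n = 129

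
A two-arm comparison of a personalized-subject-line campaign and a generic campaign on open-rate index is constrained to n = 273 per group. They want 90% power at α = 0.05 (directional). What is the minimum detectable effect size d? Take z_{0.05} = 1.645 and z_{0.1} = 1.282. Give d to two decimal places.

d_min ≈ 0.25

For two independent groups of n = 273 each: d_min = (z_{α} + z_β)·√(2/n).
z-sum = 1.645 + 1.282 = 2.927.
d_min = 2.927 × √(2/273) = 2.927 × 0.0856 = 0.251.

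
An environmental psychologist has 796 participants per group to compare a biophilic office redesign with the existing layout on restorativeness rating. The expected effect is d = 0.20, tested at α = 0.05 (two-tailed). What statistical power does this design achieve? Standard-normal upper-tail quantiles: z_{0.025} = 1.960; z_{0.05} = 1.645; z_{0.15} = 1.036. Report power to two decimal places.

power ≈ 0.98

For two equal groups, power = Φ(d·√(n/2) − z_{α/2}).
d·√(n/2) = 0.20 × √(796/2) = 0.20 × 19.950 = 3.990.
z_β = 3.990 − 1.960 = 2.030.
Power = Φ(2.030) = 0.979.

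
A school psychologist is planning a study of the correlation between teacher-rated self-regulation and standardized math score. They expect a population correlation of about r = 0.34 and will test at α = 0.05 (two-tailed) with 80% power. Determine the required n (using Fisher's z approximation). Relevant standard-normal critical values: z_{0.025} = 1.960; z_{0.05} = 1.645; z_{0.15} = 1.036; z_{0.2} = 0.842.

Fisher's z: C = ½·ln((1+r)/(1−r)) = ½·ln(2.0303) = 0.3541.
n = ((z_{α/2} + z_β)/C)² + 3.
(1.960 + 0.842) / 0.3541 = 2.802 / 0.3541 = 7.913.
n = 7.913² + 3 = 62.62 + 3 = 65.6.
Round up.

n = 66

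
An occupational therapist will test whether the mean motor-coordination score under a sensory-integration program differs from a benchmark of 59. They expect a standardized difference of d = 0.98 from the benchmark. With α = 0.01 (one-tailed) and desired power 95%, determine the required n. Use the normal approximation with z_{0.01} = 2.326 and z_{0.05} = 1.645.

n = 17

For a one-sample test: n = ((z_{α} + z_β) / d)².
z_{α} + z_β = 2.326 + 1.645 = 3.971.
n = (3.971 / 0.98)² = 4.052² = 16.42.
Round up.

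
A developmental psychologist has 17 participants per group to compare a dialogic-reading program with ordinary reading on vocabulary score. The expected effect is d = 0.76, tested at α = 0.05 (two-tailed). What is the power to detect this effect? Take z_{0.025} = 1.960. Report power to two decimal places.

For two equal groups, power = Φ(d·√(n/2) − z_{α/2}).
d·√(n/2) = 0.76 × √(17/2) = 0.76 × 2.915 = 2.216.
z_β = 2.216 − 1.960 = 0.256.
Power = Φ(0.256) = 0.601.

power ≈ 0.60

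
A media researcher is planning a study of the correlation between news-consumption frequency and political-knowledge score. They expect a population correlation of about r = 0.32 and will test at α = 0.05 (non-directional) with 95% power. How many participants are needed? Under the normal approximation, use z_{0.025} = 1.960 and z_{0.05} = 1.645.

Fisher's z: C = ½·ln((1+r)/(1−r)) = ½·ln(1.9412) = 0.3316.
n = ((z_{α/2} + z_β)/C)² + 3.
(1.960 + 1.645) / 0.3316 = 3.605 / 0.3316 = 10.872.
n = 10.872² + 3 = 118.19 + 3 = 121.2.
Round up.

n = 122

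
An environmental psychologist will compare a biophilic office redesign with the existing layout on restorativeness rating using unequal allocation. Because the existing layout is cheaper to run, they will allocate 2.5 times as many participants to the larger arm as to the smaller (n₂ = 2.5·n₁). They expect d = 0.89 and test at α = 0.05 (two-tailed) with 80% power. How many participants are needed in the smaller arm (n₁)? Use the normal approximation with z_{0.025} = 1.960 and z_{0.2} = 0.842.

n₁ = 14

With allocation ratio k = n₂/n₁ = 2.5, Var(x̄₁−x̄₂) = σ²(1/n₁ + 1/(k·n₁)) = σ²·(k+1)/(k·n₁).
So n₁ = (1 + 1/k)·((z_{α/2} + z_β)/d)² = 1.400 × (2.802/0.89)².
n₁ = 1.400 × 9.91 = 13.9.
Round up: n₁ = 14, giving n₂ = 2.5 × 14 = 35.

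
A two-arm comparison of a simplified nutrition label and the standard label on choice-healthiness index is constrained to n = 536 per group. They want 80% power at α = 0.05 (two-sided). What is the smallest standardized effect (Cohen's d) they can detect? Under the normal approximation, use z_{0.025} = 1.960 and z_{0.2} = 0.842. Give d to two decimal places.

For two independent groups of n = 536 each: d_min = (z_{α/2} + z_β)·√(2/n).
z-sum = 1.960 + 0.842 = 2.802.
d_min = 2.802 × √(2/536) = 2.802 × 0.0611 = 0.171.

d_min ≈ 0.17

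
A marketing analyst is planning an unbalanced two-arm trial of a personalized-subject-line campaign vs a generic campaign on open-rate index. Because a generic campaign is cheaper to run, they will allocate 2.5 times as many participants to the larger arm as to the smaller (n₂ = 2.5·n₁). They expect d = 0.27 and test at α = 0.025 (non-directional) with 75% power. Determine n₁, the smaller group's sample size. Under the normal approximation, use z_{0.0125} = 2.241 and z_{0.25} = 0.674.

n₁ = 164

With allocation ratio k = n₂/n₁ = 2.5, Var(x̄₁−x̄₂) = σ²(1/n₁ + 1/(k·n₁)) = σ²·(k+1)/(k·n₁).
So n₁ = (1 + 1/k)·((z_{α/2} + z_β)/d)² = 1.400 × (2.915/0.27)².
n₁ = 1.400 × 116.56 = 163.2.
Round up: n₁ = 164, giving n₂ = 2.5 × 164 = 410.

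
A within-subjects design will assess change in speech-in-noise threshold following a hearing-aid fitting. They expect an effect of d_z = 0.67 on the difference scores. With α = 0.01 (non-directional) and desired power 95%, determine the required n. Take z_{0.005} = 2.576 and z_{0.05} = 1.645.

For a paired (one-sample on differences) test: n = ((z_{α/2} + z_β) / d)².
z_{α/2} + z_β = 2.576 + 1.645 = 4.221.
n = (4.221 / 0.67)² = 6.300² = 39.69.
Round up.

n = 40 pairs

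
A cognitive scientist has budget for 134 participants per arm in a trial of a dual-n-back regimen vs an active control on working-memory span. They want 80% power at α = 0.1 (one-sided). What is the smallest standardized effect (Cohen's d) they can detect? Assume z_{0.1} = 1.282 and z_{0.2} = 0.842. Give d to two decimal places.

For two independent groups of n = 134 each: d_min = (z_{α} + z_β)·√(2/n).
z-sum = 1.282 + 0.842 = 2.124.
d_min = 2.124 × √(2/134) = 2.124 × 0.1222 = 0.259.

d_min ≈ 0.26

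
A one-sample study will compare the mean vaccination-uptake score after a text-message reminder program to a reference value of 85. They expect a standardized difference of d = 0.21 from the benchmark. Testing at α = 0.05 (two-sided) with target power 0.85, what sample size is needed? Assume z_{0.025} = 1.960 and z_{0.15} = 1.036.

For a one-sample test: n = ((z_{α/2} + z_β) / d)².
z_{α/2} + z_β = 1.960 + 1.036 = 2.996.
n = (2.996 / 0.21)² = 14.267² = 203.54.
Round up.

n = 204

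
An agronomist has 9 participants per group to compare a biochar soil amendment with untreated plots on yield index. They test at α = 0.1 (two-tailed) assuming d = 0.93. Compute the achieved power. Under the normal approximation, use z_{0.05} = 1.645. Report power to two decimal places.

power ≈ 0.63

For two equal groups, power = Φ(d·√(n/2) − z_{α/2}).
d·√(n/2) = 0.93 × √(9/2) = 0.93 × 2.121 = 1.973.
z_β = 1.973 − 1.645 = 0.328.
Power = Φ(0.328) = 0.628.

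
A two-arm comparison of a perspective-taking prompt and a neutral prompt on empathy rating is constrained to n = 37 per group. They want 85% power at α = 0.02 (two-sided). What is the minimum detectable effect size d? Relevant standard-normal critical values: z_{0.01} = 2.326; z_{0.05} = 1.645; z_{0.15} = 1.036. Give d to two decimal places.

d_min ≈ 0.78

For two independent groups of n = 37 each: d_min = (z_{α/2} + z_β)·√(2/n).
z-sum = 2.326 + 1.036 = 3.362.
d_min = 3.362 × √(2/37) = 3.362 × 0.2325 = 0.782.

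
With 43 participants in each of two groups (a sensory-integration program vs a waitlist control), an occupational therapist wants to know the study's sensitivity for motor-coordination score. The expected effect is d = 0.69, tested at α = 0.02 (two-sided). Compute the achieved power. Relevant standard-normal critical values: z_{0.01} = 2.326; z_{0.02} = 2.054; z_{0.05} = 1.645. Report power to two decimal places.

power ≈ 0.81

For two equal groups, power = Φ(d·√(n/2) − z_{α/2}).
d·√(n/2) = 0.69 × √(43/2) = 0.69 × 4.637 = 3.199.
z_β = 3.199 − 2.326 = 0.873.
Power = Φ(0.873) = 0.809.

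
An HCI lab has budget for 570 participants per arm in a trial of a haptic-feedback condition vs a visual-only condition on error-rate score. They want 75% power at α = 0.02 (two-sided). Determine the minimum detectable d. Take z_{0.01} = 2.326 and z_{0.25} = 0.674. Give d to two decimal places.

d_min ≈ 0.18

For two independent groups of n = 570 each: d_min = (z_{α/2} + z_β)·√(2/n).
z-sum = 2.326 + 0.674 = 3.000.
d_min = 3.000 × √(2/570) = 3.000 × 0.0592 = 0.178.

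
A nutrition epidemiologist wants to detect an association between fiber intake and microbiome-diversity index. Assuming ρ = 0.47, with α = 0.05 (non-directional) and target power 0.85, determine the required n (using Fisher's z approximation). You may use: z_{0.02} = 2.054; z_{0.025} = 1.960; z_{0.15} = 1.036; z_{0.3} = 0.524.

n = 38

Fisher's z: C = ½·ln((1+r)/(1−r)) = ½·ln(2.7736) = 0.5101.
n = ((z_{α/2} + z_β)/C)² + 3.
(1.960 + 1.036) / 0.5101 = 2.996 / 0.5101 = 5.873.
n = 5.873² + 3 = 34.50 + 3 = 37.5.
Round up.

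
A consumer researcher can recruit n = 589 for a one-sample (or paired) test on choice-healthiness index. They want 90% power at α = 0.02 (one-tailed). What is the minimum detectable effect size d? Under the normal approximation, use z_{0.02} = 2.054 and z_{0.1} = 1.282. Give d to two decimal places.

For a single sample (or paired design) of n = 589: d_min = (z_{α} + z_β)/√n.
z-sum = 2.054 + 1.282 = 3.336.
d_min = 3.336 / √589 = 3.336 / 24.269 = 0.137.

d_min ≈ 0.14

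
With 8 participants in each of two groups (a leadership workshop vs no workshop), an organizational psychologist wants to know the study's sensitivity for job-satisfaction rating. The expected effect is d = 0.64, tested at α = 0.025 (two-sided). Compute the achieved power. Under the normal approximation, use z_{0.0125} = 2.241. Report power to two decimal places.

For two equal groups, power = Φ(d·√(n/2) − z_{α/2}).
d·√(n/2) = 0.64 × √(8/2) = 0.64 × 2.000 = 1.280.
z_β = 1.280 − 2.241 = -0.961.
Power = Φ(-0.961) = 0.168.

power ≈ 0.17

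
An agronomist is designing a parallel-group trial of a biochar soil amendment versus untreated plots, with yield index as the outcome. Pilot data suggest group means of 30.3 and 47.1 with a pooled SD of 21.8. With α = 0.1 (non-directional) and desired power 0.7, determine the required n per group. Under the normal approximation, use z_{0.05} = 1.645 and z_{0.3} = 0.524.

n = 16 per group

Cohen's d = |M₁ − M₂| / SD_pooled = |30.3 − 47.1| / 21.8 = 16.8 / 21.8 = 0.771.
For two independent groups with equal n: n = 2·((z_{α/2} + z_β) / d)².
z_{α/2} + z_β = 1.645 + 0.524 = 2.169.
n = 2 × (2.169 / 0.771)² = 2 × 2.813² = 2 × 7.91 = 15.8.
Round up to the next whole participant.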